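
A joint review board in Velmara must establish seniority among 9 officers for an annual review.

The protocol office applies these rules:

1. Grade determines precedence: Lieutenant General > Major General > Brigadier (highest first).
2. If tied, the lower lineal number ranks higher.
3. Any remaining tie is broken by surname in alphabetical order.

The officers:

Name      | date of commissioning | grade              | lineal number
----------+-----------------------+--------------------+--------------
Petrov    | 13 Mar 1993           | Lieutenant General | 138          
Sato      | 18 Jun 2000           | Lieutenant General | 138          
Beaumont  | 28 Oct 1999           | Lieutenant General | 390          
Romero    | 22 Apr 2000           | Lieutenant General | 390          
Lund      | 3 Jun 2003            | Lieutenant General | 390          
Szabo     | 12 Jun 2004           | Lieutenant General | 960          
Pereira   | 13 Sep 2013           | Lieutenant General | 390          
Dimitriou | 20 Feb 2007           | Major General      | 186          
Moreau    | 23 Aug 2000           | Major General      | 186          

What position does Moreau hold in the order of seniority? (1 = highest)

9

By grade: Petrov, Sato, Beaumont, Lund, Pereira, Romero and Szabo (Lieutenant General); then Dimitriou and Moreau (Major General).
Among Petrov, Sato, Beaumont, Lund, Pereira, Romero and Szabo, by lineal number (lower first): Petrov and Sato (138) before Beaumont, Lund, Pereira and Romero (390) before Szabo (960).
Among Petrov and Sato, alphabetically by surname: Petrov before Sato.
Among Beaumont, Lund, Pereira and Romero, alphabetically by surname: Beaumont before Lund before Pereira before Romero.
Dimitriou and Moreau both have lineal number 186, so the next rule applies.
Among Dimitriou and Moreau, alphabetically by surname: Dimitriou before Moreau.
Order: Petrov, Sato, Beaumont, Lund, Pereira, Romero, Szabo, Dimitriou, Moreau. So position 9.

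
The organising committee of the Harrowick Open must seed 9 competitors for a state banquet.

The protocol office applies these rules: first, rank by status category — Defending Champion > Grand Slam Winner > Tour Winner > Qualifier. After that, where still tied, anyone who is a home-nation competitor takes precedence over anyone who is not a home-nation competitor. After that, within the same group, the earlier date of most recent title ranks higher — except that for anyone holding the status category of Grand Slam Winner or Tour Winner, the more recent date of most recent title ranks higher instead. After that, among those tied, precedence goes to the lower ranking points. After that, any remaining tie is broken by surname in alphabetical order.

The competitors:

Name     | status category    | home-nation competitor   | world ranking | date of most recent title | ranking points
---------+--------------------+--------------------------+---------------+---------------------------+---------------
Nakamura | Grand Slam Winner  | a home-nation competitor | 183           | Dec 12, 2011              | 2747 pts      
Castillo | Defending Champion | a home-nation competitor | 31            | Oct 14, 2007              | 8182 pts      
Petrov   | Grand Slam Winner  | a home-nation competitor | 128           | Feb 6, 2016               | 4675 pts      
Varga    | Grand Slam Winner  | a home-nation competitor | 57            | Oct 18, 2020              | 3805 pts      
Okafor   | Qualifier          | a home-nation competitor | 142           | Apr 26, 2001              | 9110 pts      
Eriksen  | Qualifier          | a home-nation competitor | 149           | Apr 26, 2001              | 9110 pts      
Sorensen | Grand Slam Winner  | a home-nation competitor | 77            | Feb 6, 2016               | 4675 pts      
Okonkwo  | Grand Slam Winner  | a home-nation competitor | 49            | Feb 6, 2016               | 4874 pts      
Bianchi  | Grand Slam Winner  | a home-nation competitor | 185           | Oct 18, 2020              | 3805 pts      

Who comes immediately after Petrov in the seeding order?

Sorensen

By status category: Castillo (Defending Champion); then Bianchi, Varga, Petrov, Sorensen, Okonkwo and Nakamura (Grand Slam Winner); then Eriksen and Okafor (Qualifier).
Bianchi, Varga, Petrov, Sorensen, Okonkwo and Nakamura are each a home-nation competitor, so the next rule applies.
Among Bianchi, Varga, Petrov, Sorensen, Okonkwo and Nakamura, by date of most recent title (later first) (reversed rule for this group): Bianchi and Varga (Oct 18, 2020) before Petrov, Sorensen and Okonkwo (Feb 6, 2016) before Nakamura (Dec 12, 2011).
Bianchi and Varga both have ranking points 3805 pts, so the next rule applies.
Among Bianchi and Varga, alphabetically by surname: Bianchi before Varga.
Among Petrov, Sorensen and Okonkwo, by ranking points (lower first): Petrov and Sorensen (4675 pts) before Okonkwo (4874 pts).
Among Petrov and Sorensen, alphabetically by surname: Petrov before Sorensen.
Eriksen and Okafor are each a home-nation competitor, so the next rule applies.
Eriksen and Okafor both have date of most recent title Apr 26, 2001, so the next rule applies.
Eriksen and Okafor both have ranking points 9110 pts, so the next rule applies.
Among Eriksen and Okafor, alphabetically by surname: Eriksen before Okafor.
Order: Castillo, Bianchi, Varga, Petrov, Sorensen, Okonkwo, Nakamura, Eriksen, Okafor.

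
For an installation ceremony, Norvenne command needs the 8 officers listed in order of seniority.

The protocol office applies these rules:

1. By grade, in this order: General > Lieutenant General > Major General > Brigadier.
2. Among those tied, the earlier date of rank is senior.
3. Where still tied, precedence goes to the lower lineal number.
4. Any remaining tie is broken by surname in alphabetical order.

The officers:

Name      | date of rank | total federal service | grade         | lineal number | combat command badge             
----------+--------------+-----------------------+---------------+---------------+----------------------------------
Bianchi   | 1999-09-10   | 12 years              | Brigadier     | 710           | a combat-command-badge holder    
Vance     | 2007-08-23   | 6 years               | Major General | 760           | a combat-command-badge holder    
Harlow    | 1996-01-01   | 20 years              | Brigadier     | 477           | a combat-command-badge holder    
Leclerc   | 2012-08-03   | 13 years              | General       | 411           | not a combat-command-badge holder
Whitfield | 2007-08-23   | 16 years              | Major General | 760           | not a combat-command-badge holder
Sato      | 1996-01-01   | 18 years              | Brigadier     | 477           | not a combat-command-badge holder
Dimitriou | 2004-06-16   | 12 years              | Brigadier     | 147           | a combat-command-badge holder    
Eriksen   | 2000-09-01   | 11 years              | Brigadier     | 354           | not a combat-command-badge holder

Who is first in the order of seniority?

By grade: Leclerc (General); then Vance and Whitfield (Major General); then Harlow, Sato, Bianchi, Eriksen and Dimitriou (Brigadier).
Vance and Whitfield both have date of rank 2007-08-23, so the next rule applies.
Vance and Whitfield both have lineal number 760, so the next rule applies.
Among Vance and Whitfield, alphabetically by surname: Vance before Whitfield.
Among Harlow, Sato, Bianchi, Eriksen and Dimitriou, by date of rank (earlier first): Harlow and Sato (1996-01-01) before Bianchi (1999-09-10) before Eriksen (2000-09-01) before Dimitriou (2004-06-16).
Harlow and Sato both have lineal number 477, so the next rule applies.
Among Harlow and Sato, alphabetically by surname: Harlow before Sato.
Order: Leclerc, Vance, Whitfield, Harlow, Sato, Bianchi, Eriksen, Dimitriou.

Leclerc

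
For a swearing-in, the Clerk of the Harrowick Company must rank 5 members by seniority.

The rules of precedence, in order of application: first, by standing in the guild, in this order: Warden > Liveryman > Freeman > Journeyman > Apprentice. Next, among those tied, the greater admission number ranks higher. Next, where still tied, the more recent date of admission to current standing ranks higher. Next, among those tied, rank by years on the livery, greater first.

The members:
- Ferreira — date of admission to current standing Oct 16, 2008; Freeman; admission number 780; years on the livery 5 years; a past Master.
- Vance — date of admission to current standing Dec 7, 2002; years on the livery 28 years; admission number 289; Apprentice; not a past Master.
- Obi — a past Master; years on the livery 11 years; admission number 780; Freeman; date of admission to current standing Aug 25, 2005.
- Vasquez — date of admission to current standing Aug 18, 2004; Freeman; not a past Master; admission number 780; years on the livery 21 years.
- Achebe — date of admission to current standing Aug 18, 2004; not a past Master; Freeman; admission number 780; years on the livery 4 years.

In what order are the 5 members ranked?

Ferreira, Obi, Vasquez, Achebe, Vance

By standing in the guild: Ferreira, Obi, Vasquez and Achebe (Freeman); then Vance (Apprentice).
Ferreira, Obi, Vasquez and Achebe all have admission number 780, so the next rule applies.
Among Ferreira, Obi, Vasquez and Achebe, by date of admission to current standing (later first): Ferreira (Oct 16, 2008) before Obi (Aug 25, 2005) before Vasquez and Achebe (Aug 18, 2004).
Among Vasquez and Achebe, by years on the livery (higher first): Vasquez (21 years) before Achebe (4 years).
Full order: Ferreira, Obi, Vasquez, Achebe, Vance.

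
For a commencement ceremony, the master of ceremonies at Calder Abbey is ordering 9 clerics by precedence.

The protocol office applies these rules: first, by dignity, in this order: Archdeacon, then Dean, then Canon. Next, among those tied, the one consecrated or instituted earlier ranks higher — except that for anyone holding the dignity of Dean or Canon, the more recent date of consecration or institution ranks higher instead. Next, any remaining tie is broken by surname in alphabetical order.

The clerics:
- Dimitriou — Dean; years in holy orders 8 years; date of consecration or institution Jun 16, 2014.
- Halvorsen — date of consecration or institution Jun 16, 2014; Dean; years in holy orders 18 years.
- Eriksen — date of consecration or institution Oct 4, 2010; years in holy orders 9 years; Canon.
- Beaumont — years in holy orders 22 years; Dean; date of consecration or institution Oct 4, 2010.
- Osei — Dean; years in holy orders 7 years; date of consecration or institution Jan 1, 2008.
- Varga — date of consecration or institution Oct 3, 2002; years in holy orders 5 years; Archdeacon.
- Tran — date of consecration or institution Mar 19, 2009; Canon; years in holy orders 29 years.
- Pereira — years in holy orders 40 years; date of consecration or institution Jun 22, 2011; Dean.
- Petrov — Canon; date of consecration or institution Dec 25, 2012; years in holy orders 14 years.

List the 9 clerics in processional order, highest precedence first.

Varga, Dimitriou, Halvorsen, Pereira, Beaumont, Osei, Petrov, Eriksen, Tran

By dignity: Varga (Archdeacon); then Dimitriou, Halvorsen, Pereira, Beaumont and Osei (Dean); then Petrov, Eriksen and Tran (Canon).
Among Dimitriou, Halvorsen, Pereira, Beaumont and Osei, by date of consecration or institution (later first) (reversed rule for this group): Dimitriou and Halvorsen (Jun 16, 2014) before Pereira (Jun 22, 2011) before Beaumont (Oct 4, 2010) before Osei (Jan 1, 2008).
Among Dimitriou and Halvorsen, alphabetically by surname: Dimitriou before Halvorsen.
Among Petrov, Eriksen and Tran, by date of consecration or institution (later first) (reversed rule for this group): Petrov (Dec 25, 2012) before Eriksen (Oct 4, 2010) before Tran (Mar 19, 2009).
Full order: Varga, Dimitriou, Halvorsen, Pereira, Beaumont, Osei, Petrov, Eriksen, Tran.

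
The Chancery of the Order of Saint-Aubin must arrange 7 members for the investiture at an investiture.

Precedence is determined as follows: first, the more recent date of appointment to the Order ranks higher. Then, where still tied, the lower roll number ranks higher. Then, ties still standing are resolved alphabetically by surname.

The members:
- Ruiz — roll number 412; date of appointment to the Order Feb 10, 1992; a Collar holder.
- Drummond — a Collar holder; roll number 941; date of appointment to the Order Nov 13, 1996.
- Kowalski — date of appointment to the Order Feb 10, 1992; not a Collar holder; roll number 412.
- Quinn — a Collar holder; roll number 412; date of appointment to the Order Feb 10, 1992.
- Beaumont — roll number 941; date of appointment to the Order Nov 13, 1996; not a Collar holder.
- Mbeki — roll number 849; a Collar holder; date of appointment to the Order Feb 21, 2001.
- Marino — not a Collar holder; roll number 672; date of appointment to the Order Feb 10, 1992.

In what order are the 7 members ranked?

By date of appointment to the Order (later first): Mbeki (Feb 21, 2001); then Beaumont and Drummond (both Nov 13, 1996); then Kowalski, Quinn, Ruiz and Marino (each Feb 10, 1992).
Beaumont and Drummond both have roll number 941, so the next rule applies.
Among Beaumont and Drummond, alphabetically by surname: Beaumont before Drummond.
Among Kowalski, Quinn, Ruiz and Marino, by roll number (lower first): Kowalski, Quinn and Ruiz (412) before Marino (672).
Among Kowalski, Quinn and Ruiz, alphabetically by surname: Kowalski before Quinn before Ruiz.
Full order: Mbeki, Beaumont, Drummond, Kowalski, Quinn, Ruiz, Marino.

Mbeki, Beaumont, Drummond, Kowalski, Quinn, Ruiz, Marino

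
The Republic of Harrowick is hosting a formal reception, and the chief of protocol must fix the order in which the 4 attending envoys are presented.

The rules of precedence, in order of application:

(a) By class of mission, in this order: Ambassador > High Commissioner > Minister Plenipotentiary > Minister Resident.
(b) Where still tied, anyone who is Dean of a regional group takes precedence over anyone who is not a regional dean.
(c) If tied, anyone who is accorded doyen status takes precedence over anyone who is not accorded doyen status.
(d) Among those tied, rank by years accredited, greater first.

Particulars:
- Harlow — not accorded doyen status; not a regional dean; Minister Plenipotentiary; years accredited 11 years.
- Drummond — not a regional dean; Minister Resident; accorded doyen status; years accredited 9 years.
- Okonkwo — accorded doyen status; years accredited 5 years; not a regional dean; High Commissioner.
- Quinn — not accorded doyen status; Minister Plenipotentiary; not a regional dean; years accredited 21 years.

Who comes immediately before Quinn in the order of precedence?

Okonkwo

By class of mission: Okonkwo (High Commissioner); then Quinn and Harlow (Minister Plenipotentiary); then Drummond (Minister Resident).
Quinn and Harlow are each not a regional dean, so the next rule applies.
Quinn and Harlow are each not accorded doyen status, so the next rule applies.
Among Quinn and Harlow, by years accredited (higher first): Quinn (21 years) before Harlow (11 years).
Order: Okonkwo, Quinn, Harlow, Drummond.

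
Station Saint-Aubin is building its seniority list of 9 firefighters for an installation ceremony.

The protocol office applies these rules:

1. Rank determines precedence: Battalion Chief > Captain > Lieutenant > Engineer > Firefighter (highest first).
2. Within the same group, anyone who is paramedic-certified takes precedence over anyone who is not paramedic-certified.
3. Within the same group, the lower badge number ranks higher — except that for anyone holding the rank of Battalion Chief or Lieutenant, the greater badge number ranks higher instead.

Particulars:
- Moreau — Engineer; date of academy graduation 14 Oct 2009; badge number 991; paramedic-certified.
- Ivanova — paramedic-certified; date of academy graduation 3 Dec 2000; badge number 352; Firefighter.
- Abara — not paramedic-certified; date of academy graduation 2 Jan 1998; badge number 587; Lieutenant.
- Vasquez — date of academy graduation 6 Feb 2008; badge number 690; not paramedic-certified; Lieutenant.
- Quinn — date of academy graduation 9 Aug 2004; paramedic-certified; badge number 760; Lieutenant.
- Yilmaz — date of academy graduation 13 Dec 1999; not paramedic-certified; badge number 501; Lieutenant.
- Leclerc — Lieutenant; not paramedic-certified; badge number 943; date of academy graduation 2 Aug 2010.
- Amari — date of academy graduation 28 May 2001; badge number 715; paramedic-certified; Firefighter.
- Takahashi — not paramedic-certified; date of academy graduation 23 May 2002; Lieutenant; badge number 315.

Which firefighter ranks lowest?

By rank: Quinn, Leclerc, Vasquez, Abara, Yilmaz and Takahashi (Lieutenant); then Moreau (Engineer); then Ivanova and Amari (Firefighter).
Among Quinn, Leclerc, Vasquez, Abara, Yilmaz and Takahashi, paramedic-certified before not paramedic-certified: Quinn (paramedic-certified) before Leclerc, Vasquez, Abara, Yilmaz and Takahashi (not paramedic-certified).
Among Leclerc, Vasquez, Abara, Yilmaz and Takahashi, by badge number (higher first) (reversed rule for this group): Leclerc (943) before Vasquez (690) before Abara (587) before Yilmaz (501) before Takahashi (315).
Ivanova and Amari are each paramedic-certified, so the next rule applies.
Among Ivanova and Amari, by badge number (lower first): Ivanova (352) before Amari (715).
Order: Quinn, Leclerc, Vasquez, Abara, Yilmaz, Takahashi, Moreau, Ivanova, Amari.

Amari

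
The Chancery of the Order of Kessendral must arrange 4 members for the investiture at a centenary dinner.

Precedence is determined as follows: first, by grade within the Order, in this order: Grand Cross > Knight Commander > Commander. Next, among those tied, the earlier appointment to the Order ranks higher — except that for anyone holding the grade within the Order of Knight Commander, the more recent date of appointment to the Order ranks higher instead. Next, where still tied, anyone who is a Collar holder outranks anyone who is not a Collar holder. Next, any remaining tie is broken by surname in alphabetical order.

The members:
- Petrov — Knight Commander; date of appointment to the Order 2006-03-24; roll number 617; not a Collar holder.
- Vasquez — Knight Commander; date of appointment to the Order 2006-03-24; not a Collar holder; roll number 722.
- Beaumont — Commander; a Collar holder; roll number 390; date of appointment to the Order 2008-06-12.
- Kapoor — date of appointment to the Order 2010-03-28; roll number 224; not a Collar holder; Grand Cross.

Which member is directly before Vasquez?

Petrov

By grade within the Order: Kapoor (Grand Cross); then Petrov and Vasquez (Knight Commander); then Beaumont (Commander).
Petrov and Vasquez both have date of appointment to the Order 2006-03-24, so the next rule applies.
Petrov and Vasquez are each not a Collar holder, so the next rule applies.
Among Petrov and Vasquez, alphabetically by surname: Petrov before Vasquez.
Order: Kapoor, Petrov, Vasquez, Beaumont.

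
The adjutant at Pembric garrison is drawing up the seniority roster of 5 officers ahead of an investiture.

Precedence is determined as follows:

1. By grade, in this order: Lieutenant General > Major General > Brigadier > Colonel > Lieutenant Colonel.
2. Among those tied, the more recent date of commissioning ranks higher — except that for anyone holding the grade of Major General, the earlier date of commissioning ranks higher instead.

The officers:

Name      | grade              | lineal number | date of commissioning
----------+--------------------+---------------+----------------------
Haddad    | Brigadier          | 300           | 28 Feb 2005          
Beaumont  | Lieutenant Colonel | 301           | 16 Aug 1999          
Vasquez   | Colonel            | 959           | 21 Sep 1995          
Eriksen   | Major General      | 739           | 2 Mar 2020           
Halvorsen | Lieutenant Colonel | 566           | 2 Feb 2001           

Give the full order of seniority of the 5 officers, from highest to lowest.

By grade: Eriksen (Major General); then Haddad (Brigadier); then Vasquez (Colonel); then Halvorsen and Beaumont (Lieutenant Colonel).
Among Halvorsen and Beaumont, by date of commissioning (later first): Halvorsen (2 Feb 2001) before Beaumont (16 Aug 1999).
Full order: Eriksen, Haddad, Vasquez, Halvorsen, Beaumont.

Eriksen, Haddad, Vasquez, Halvorsen, Beaumont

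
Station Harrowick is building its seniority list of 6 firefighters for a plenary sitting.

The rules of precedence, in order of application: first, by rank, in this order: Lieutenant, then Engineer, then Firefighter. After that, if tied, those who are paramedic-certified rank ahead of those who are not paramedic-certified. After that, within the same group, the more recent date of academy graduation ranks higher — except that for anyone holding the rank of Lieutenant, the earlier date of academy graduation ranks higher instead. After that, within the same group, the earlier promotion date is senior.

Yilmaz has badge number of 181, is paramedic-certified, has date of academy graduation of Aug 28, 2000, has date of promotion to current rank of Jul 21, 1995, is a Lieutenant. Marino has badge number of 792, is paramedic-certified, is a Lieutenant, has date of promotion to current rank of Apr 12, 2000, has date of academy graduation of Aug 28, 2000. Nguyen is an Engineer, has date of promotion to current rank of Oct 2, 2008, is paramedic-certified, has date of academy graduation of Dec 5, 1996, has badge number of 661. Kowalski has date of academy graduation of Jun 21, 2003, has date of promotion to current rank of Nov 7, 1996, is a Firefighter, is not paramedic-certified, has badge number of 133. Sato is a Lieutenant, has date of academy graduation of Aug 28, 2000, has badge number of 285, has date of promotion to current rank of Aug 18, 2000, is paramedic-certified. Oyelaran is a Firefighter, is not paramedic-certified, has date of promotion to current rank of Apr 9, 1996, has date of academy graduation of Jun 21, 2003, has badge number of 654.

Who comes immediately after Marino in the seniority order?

Sato

By rank: Yilmaz, Marino and Sato (Lieutenant); then Nguyen (Engineer); then Oyelaran and Kowalski (Firefighter).
Yilmaz, Marino and Sato are each paramedic-certified, so the next rule applies.
Yilmaz, Marino and Sato all have date of academy graduation Aug 28, 2000, so the next rule applies.
Among Yilmaz, Marino and Sato, by date of promotion to current rank (earlier first): Yilmaz (Jul 21, 1995) before Marino (Apr 12, 2000) before Sato (Aug 18, 2000).
Oyelaran and Kowalski are each not paramedic-certified, so the next rule applies.
Oyelaran and Kowalski both have date of academy graduation Jun 21, 2003, so the next rule applies.
Among Oyelaran and Kowalski, by date of promotion to current rank (earlier first): Oyelaran (Apr 9, 1996) before Kowalski (Nov 7, 1996).
Order: Yilmaz, Marino, Sato, Nguyen, Oyelaran, Kowalski.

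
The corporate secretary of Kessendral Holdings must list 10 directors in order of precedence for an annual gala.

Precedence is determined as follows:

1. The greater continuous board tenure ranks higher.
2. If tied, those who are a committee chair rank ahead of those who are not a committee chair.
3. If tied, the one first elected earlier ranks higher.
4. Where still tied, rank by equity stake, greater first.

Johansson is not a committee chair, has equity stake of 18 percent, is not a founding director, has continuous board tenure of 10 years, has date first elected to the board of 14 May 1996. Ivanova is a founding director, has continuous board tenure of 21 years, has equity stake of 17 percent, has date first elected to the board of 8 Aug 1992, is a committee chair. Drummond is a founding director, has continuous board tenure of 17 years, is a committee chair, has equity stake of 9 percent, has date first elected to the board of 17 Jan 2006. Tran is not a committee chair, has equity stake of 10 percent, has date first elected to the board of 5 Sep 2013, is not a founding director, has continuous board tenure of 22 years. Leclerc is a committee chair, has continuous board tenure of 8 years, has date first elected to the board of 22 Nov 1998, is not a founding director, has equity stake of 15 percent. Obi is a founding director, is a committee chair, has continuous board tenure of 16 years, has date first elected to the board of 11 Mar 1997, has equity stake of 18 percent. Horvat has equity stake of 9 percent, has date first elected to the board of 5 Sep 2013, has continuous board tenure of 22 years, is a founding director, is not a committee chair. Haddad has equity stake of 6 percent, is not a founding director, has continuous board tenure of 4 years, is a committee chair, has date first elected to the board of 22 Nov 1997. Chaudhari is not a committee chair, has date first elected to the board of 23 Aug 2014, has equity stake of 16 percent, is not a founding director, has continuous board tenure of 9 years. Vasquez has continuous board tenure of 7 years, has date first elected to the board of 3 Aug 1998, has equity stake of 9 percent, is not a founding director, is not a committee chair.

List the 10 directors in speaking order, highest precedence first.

By continuous board tenure (higher first): Tran and Horvat (both 22 years); then Ivanova (21 years); then Drummond (17 years); then Obi (16 years); then Johansson (10 years); then Chaudhari (9 years); then Leclerc (8 years); then Vasquez (7 years); then Haddad (4 years).
Tran and Horvat are each not a committee chair, so the next rule applies.
Tran and Horvat both have date first elected to the board 5 Sep 2013, so the next rule applies.
Among Tran and Horvat, by equity stake (higher first): Tran (10 percent) before Horvat (9 percent).
Full order: Tran, Horvat, Ivanova, Drummond, Obi, Johansson, Chaudhari, Leclerc, Vasquez, Haddad.

Tran, Horvat, Ivanova, Drummond, Obi, Johansson, Chaudhari, Leclerc, Vasquez, Haddad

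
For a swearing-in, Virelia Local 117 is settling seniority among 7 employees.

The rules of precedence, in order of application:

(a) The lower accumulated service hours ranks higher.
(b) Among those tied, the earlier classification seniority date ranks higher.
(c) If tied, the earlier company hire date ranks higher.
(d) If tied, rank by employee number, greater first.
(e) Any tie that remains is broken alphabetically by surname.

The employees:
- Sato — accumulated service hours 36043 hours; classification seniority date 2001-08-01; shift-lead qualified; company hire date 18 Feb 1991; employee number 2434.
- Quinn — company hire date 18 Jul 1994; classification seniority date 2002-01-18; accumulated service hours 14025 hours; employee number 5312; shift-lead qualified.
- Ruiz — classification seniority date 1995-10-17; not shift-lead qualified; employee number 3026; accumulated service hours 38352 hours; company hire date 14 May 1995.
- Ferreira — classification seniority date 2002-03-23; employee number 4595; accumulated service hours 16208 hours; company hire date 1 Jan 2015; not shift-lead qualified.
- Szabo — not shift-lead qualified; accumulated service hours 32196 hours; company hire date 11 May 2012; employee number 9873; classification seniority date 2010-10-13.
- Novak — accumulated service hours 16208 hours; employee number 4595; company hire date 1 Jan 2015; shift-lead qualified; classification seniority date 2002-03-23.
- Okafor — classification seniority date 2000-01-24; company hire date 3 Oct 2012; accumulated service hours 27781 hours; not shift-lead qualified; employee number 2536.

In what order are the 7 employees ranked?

By accumulated service hours (lower first): Quinn (14025 hours); then Ferreira and Novak (both 16208 hours); then Okafor (27781 hours); then Szabo (32196 hours); then Sato (36043 hours); then Ruiz (38352 hours).
Ferreira and Novak both have classification seniority date 2002-03-23, so the next rule applies.
Ferreira and Novak both have company hire date 1 Jan 2015, so the next rule applies.
Ferreira and Novak both have employee number 4595, so the next rule applies.
Among Ferreira and Novak, alphabetically by surname: Ferreira before Novak.
Full order: Quinn, Ferreira, Novak, Okafor, Szabo, Sato, Ruiz.

Quinn, Ferreira, Novak, Okafor, Szabo, Sato, Ruiz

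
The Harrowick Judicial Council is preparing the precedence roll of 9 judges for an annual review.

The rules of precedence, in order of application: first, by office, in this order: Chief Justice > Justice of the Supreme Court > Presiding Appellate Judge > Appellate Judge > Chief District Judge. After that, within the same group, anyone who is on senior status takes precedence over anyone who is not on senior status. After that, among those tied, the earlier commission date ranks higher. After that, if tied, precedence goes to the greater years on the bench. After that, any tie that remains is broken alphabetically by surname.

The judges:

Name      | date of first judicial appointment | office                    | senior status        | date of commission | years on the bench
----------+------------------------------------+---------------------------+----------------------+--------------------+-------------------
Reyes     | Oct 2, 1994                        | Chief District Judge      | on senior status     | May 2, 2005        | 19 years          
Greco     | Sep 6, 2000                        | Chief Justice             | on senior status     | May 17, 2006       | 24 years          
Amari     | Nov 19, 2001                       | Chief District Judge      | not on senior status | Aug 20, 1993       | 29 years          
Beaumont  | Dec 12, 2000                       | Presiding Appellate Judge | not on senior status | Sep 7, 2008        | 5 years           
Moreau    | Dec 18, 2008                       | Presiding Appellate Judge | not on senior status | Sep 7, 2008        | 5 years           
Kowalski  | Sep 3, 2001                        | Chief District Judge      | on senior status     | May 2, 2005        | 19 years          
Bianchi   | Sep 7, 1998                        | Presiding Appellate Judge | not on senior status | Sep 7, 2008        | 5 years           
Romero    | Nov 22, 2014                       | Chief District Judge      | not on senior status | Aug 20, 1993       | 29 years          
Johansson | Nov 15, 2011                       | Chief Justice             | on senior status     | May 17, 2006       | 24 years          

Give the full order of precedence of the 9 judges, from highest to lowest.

Greco, Johansson, Beaumont, Bianchi, Moreau, Kowalski, Reyes, Amari, Romero

By office: Greco and Johansson (Chief Justice); then Beaumont, Bianchi and Moreau (Presiding Appellate Judge); then Kowalski, Reyes, Amari and Romero (Chief District Judge).
Greco and Johansson are each on senior status, so the next rule applies.
Greco and Johansson both have date of commission May 17, 2006, so the next rule applies.
Greco and Johansson both have years on the bench 24 years, so the next rule applies.
Among Greco and Johansson, alphabetically by surname: Greco before Johansson.
Beaumont, Bianchi and Moreau are each not on senior status, so the next rule applies.
Beaumont, Bianchi and Moreau all have date of commission Sep 7, 2008, so the next rule applies.
Beaumont, Bianchi and Moreau all have years on the bench 5 years, so the next rule applies.
Among Beaumont, Bianchi and Moreau, alphabetically by surname: Beaumont before Bianchi before Moreau.
Among Kowalski, Reyes, Amari and Romero, on senior status before not on senior status: Kowalski and Reyes (on senior status) before Amari and Romero (not on senior status).
Kowalski and Reyes both have date of commission May 2, 2005, so the next rule applies.
Kowalski and Reyes both have years on the bench 19 years, so the next rule applies.
Among Kowalski and Reyes, alphabetically by surname: Kowalski before Reyes.
Amari and Romero both have date of commission Aug 20, 1993, so the next rule applies.
Amari and Romero both have years on the bench 29 years, so the next rule applies.
Among Amari and Romero, alphabetically by surname: Amari before Romero.
Full order: Greco, Johansson, Beaumont, Bianchi, Moreau, Kowalski, Reyes, Amari, Romero.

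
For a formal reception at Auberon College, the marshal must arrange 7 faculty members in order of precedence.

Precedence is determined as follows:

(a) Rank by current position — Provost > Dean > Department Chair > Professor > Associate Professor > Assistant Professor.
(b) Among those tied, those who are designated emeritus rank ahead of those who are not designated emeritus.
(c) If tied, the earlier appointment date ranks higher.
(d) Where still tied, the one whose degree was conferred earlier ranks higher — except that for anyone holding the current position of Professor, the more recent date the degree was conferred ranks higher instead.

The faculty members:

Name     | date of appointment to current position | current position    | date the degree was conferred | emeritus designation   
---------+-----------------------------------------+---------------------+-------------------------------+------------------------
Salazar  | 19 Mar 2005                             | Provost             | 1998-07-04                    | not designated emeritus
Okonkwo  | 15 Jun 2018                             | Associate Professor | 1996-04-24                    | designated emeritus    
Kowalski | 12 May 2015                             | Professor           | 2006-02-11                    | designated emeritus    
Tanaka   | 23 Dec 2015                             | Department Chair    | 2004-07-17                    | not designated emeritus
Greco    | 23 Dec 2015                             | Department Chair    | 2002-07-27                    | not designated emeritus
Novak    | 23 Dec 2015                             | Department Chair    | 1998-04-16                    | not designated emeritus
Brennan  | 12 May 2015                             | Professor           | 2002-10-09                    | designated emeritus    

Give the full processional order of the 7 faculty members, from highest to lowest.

Salazar, Novak, Greco, Tanaka, Kowalski, Brennan, Okonkwo

By current position: Salazar (Provost); then Novak, Greco and Tanaka (Department Chair); then Kowalski and Brennan (Professor); then Okonkwo (Associate Professor).
Novak, Greco and Tanaka are each not designated emeritus, so the next rule applies.
Novak, Greco and Tanaka all have date of appointment to current position 23 Dec 2015, so the next rule applies.
Among Novak, Greco and Tanaka, by date the degree was conferred (earlier first): Novak (1998-04-16) before Greco (2002-07-27) before Tanaka (2004-07-17).
Kowalski and Brennan are each designated emeritus, so the next rule applies.
Kowalski and Brennan both have date of appointment to current position 12 May 2015, so the next rule applies.
Among Kowalski and Brennan, by date the degree was conferred (later first) (reversed rule for this group): Kowalski (2006-02-11) before Brennan (2002-10-09).
Full order: Salazar, Novak, Greco, Tanaka, Kowalski, Brennan, Okonkwo.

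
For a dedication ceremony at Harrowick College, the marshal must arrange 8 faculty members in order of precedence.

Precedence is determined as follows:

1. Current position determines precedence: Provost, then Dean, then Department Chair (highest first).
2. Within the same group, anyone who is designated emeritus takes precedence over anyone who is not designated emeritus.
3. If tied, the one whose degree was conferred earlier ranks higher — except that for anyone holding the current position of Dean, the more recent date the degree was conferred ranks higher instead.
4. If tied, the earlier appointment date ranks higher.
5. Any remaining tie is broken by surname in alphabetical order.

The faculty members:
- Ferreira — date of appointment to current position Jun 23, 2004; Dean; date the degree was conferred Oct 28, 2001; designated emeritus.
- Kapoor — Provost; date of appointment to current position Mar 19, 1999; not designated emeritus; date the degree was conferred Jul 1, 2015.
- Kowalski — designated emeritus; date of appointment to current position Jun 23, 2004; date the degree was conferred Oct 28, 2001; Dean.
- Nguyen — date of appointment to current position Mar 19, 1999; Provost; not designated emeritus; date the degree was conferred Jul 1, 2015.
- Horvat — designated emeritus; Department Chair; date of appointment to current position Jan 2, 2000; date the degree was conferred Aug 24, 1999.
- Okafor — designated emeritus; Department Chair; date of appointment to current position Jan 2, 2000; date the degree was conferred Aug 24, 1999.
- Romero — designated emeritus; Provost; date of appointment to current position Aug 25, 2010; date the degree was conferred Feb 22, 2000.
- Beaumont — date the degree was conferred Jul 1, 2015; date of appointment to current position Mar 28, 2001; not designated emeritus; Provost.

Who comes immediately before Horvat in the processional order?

Kowalski

By current position: Romero, Kapoor, Nguyen and Beaumont (Provost); then Ferreira and Kowalski (Dean); then Horvat and Okafor (Department Chair).
Among Romero, Kapoor, Nguyen and Beaumont, designated emeritus before not designated emeritus: Romero (designated emeritus) before Kapoor, Nguyen and Beaumont (not designated emeritus).
Kapoor, Nguyen and Beaumont all have date the degree was conferred Jul 1, 2015, so the next rule applies.
Among Kapoor, Nguyen and Beaumont, by date of appointment to current position (earlier first): Kapoor and Nguyen (Mar 19, 1999) before Beaumont (Mar 28, 2001).
Among Kapoor and Nguyen, alphabetically by surname: Kapoor before Nguyen.
Ferreira and Kowalski are each designated emeritus, so the next rule applies.
Ferreira and Kowalski both have date the degree was conferred Oct 28, 2001, so the next rule applies.
Ferreira and Kowalski both have date of appointment to current position Jun 23, 2004, so the next rule applies.
Among Ferreira and Kowalski, alphabetically by surname: Ferreira before Kowalski.
Horvat and Okafor are each designated emeritus, so the next rule applies.
Horvat and Okafor both have date the degree was conferred Aug 24, 1999, so the next rule applies.
Horvat and Okafor both have date of appointment to current position Jan 2, 2000, so the next rule applies.
Among Horvat and Okafor, alphabetically by surname: Horvat before Okafor.
Order: Romero, Kapoor, Nguyen, Beaumont, Ferreira, Kowalski, Horvat, Okafor.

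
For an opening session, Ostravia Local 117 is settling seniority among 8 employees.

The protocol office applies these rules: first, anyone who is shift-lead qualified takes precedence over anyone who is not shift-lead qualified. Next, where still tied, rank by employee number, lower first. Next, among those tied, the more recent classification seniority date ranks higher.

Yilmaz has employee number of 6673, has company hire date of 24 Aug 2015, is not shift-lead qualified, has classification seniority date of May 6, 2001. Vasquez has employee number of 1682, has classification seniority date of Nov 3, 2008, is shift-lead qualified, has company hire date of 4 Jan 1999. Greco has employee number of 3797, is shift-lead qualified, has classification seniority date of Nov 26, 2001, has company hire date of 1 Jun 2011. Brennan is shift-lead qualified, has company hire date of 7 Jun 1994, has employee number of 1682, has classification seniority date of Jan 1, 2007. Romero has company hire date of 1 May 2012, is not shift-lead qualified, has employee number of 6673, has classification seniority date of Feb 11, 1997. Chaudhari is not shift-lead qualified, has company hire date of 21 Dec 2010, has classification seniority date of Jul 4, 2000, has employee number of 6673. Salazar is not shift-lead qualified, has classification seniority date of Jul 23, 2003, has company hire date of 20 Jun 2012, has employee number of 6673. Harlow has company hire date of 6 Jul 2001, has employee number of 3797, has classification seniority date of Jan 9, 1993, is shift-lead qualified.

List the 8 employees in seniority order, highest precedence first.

By the first rule: Vasquez, Brennan, Greco and Harlow (each shift-lead qualified); then Salazar, Yilmaz, Chaudhari and Romero (each not shift-lead qualified).
Among Vasquez, Brennan, Greco and Harlow, by employee number (lower first): Vasquez and Brennan (1682) before Greco and Harlow (3797).
Among Vasquez and Brennan, by classification seniority date (later first): Vasquez (Nov 3, 2008) before Brennan (Jan 1, 2007).
Among Greco and Harlow, by classification seniority date (later first): Greco (Nov 26, 2001) before Harlow (Jan 9, 1993).
Salazar, Yilmaz, Chaudhari and Romero all have employee number 6673, so the next rule applies.
Among Salazar, Yilmaz, Chaudhari and Romero, by classification seniority date (later first): Salazar (Jul 23, 2003) before Yilmaz (May 6, 2001) before Chaudhari (Jul 4, 2000) before Romero (Feb 11, 1997).
Full order: Vasquez, Brennan, Greco, Harlow, Salazar, Yilmaz, Chaudhari, Romero.

Vasquez, Brennan, Greco, Harlow, Salazar, Yilmaz, Chaudhari, Romero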